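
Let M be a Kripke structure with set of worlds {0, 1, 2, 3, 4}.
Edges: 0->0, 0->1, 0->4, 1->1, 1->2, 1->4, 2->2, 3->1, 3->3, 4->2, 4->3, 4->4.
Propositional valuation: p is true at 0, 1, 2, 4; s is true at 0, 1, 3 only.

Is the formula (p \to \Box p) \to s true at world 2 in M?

No

At 2: p \to \Box p is true, s is false, so (p \to \Box p) \to s is false.
  At 2: p is true, \Box p is true, so p \to \Box p is true.
    At 2: \Box p requires p at every successor {2}.
      At 2: p is true.
    So \Box p is true at 2.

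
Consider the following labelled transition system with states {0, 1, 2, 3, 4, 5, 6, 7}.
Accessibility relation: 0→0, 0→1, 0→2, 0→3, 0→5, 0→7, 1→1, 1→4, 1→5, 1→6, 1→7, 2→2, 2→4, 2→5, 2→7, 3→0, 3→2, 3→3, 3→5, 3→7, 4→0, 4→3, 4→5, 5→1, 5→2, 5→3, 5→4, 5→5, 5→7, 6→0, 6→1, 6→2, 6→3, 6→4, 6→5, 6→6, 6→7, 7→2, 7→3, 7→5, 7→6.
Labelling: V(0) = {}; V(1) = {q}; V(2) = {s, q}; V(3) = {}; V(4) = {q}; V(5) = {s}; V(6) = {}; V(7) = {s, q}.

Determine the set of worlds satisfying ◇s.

Let φ = ◇s. Evaluate φ at each world:
  0 (successors {0, 1, 2, 3, 5, 7}): φ is true.
  1 (successors {1, 4, 5, 6, 7}): φ is true.
  2 (successors {2, 4, 5, 7}): φ is true.
  3 (successors {0, 2, 3, 5, 7}): φ is true.
  4 (successors {0, 3, 5}): φ is true.
  5 (successors {1, 2, 3, 4, 5, 7}): φ is true.
  6 (successors {0, 1, 2, 3, 4, 5, 6, 7}): φ is true.
  7 (successors {2, 3, 5, 6}): φ is true.
For instance, at 1:
  At 1: ◇s requires s at some successor in {1, 4, 5, 6, 7}.
    s holds at 5, so ◇s is true at 1.
Satisfying worlds: {0, 1, 2, 3, 4, 5, 6, 7}

0, 1, 2, 3, 4, 5, 6, 7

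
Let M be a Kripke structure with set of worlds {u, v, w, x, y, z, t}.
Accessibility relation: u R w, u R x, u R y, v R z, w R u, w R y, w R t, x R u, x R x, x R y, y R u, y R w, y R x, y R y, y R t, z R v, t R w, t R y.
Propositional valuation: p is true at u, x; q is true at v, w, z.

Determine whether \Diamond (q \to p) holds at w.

Yes

At w: \Diamond (q \to p) requires q \to p at some successor in {u, y, t}.
  q \to p holds at u, so \Diamond (q \to p) is true at w.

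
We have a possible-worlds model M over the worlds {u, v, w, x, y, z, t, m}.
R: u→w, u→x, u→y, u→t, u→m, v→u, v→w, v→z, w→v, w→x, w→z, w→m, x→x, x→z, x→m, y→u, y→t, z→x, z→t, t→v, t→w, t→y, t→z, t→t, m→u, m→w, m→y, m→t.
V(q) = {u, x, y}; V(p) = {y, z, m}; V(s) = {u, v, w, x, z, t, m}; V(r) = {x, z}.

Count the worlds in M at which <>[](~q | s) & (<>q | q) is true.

7

Recall that []ψ holds at a world iff ψ holds at every accessible world, and <>ψ holds iff ψ holds at some accessible world.
Let φ = <>[](~q | s) & (<>q | q). Evaluate φ at each world:
  u (successors {w, x, y, t, m}): φ is true.
  v (successors {u, w, z}): φ is true.
  w (successors {v, x, z, m}): φ is true.
  x (successors {x, z, m}): φ is true.
  y (successors {u, t}): φ is false.
  z (successors {x, t}): φ is true.
  t (successors {v, w, y, z, t}): φ is true.
  m (successors {u, w, y, t}): φ is true.
For instance, at z:
  At z: <>[](~q | s) is true, <>q | q is true, so <>[](~q | s) & (<>q | q) is true.
    At z: <>[](~q | s) requires [](~q | s) at some successor in {x, t}.
      [](~q | s) holds at x, so <>[](~q | s) is true at z.
    At z: <>q is true, q is false, so <>q | q is true.
      At z: <>q requires q at some successor in {x, t}.
        q holds at x, so <>q is true at z.
Satisfying worlds: {u, v, w, x, z, t, m}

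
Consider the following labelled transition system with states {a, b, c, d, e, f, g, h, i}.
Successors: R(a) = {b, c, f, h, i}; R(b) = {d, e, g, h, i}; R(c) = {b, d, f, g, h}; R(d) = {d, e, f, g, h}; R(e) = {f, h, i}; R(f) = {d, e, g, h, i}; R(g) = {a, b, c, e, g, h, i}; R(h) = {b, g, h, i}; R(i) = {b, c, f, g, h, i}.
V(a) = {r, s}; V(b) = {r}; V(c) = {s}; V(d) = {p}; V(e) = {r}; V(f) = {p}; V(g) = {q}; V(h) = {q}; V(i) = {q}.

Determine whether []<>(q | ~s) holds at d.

Yes

Recall that []ψ holds at a world iff ψ holds at every accessible world, and <>ψ holds iff ψ holds at some accessible world.
At d: []<>(q | ~s) requires <>(q | ~s) at every successor {d, e, f, g, h}.
  At d: <>(q | ~s) is true.
  At e: <>(q | ~s) is true.
  At f: <>(q | ~s) is true.
  At g: <>(q | ~s) is true.
  At h: <>(q | ~s) is true.
So []<>(q | ~s) is true at d.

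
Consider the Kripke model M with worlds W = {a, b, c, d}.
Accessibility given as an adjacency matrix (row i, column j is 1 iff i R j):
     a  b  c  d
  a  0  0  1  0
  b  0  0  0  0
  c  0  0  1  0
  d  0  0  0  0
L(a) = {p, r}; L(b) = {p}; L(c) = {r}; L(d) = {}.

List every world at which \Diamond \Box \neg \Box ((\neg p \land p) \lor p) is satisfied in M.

Let φ = \Diamond \Box \neg \Box ((\neg p \land p) \lor p). Evaluate φ at each world:
  a (successors {c}): φ is true.
  b (successors ∅): φ is false.
  c (successors {c}): φ is true.
  d (successors ∅): φ is false.
For instance, at a:
  At a: \Diamond \Box \neg \Box ((\neg p \land p) \lor p) requires \Box \neg \Box ((\neg p \land p) \lor p) at some successor in {c}.
    \Box \neg \Box ((\neg p \land p) \lor p) holds at c, so \Diamond \Box \neg \Box ((\neg p \land p) \lor p) is true at a.
      At c: \Box \neg \Box ((\neg p \land p) \lor p) requires \neg \Box ((\neg p \land p) \lor p) at every successor {c}.
        At c: \neg \Box ((\neg p \land p) \lor p) is true.
      So \Box \neg \Box ((\neg p \land p) \lor p) is true at c.
Satisfying worlds: {a, c}

a, c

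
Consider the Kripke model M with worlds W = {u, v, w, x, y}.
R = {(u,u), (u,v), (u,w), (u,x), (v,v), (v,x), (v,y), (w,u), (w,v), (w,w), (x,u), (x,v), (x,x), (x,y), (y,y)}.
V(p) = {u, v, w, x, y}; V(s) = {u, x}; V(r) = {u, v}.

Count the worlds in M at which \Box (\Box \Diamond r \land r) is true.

Let φ = \Box (\Box \Diamond r \land r). Evaluate φ at each world:
  u (successors {u, v, w, x}): φ is false.
  v (successors {v, x, y}): φ is false.
  w (successors {u, v, w}): φ is false.
  x (successors {u, v, x, y}): φ is false.
  y (successors {y}): φ is false.
For instance, at w:
  At w: \Box (\Box \Diamond r \land r) requires \Box \Diamond r \land r at every successor {u, v, w}.
    \Box \Diamond r \land r fails at v, so \Box (\Box \Diamond r \land r) is false at w.
      At v: \Box \Diamond r is false, r is true, so \Box \Diamond r \land r is false.
Satisfying worlds: none.

0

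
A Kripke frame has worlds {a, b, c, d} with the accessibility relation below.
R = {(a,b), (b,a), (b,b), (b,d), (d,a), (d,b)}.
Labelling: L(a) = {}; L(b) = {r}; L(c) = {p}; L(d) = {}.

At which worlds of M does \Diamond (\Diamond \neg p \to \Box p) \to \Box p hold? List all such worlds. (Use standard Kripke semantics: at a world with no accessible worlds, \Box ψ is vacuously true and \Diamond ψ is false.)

a, b, c, d

Let φ = \Diamond (\Diamond \neg p \to \Box p) \to \Box p. Evaluate φ at each world:
  a (successors {b}): φ is true.
  b (successors {a, b, d}): φ is true.
  c (successors ∅): φ is true.
  d (successors {a, b}): φ is true.
For instance, at b:
  At b: \Diamond (\Diamond \neg p \to \Box p) is false, \Box p is false, so \Diamond (\Diamond \neg p \to \Box p) \to \Box p is true.
    At b: \Diamond (\Diamond \neg p \to \Box p) requires \Diamond \neg p \to \Box p at some successor in {a, b, d}.
      At a: \Diamond \neg p \to \Box p is false.
      At b: \Diamond \neg p \to \Box p is false.
      At d: \Diamond \neg p \to \Box p is false.
    So \Diamond (\Diamond \neg p \to \Box p) is false at b.
    At b: \Box p requires p at every successor {a, b, d}.
      p fails at a, so \Box p is false at b.
Satisfying worlds: {a, b, c, d}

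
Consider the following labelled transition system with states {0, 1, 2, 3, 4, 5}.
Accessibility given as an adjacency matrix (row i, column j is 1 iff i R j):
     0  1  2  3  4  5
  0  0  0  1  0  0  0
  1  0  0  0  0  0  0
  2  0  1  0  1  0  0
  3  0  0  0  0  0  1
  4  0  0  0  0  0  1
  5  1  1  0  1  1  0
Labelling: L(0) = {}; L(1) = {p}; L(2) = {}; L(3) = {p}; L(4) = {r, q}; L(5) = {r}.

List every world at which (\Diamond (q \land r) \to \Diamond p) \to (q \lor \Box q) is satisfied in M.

1, 4

Let φ = (\Diamond (q \land r) \to \Diamond p) \to (q \lor \Box q). Evaluate φ at each world:
  0 (successors {2}): φ is false.
  1 (successors ∅): φ is true.
  2 (successors {1, 3}): φ is false.
  3 (successors {5}): φ is false.
  4 (successors {5}): φ is true.
  5 (successors {0, 1, 3, 4}): φ is false.
For instance, at 5:
  At 5: \Diamond (q \land r) \to \Diamond p is true, q \lor \Box q is false, so (\Diamond (q \land r) \to \Diamond p) \to (q \lor \Box q) is false.
    At 5: \Diamond (q \land r) is true, \Diamond p is true, so \Diamond (q \land r) \to \Diamond p is true.
      At 5: \Diamond (q \land r) requires q \land r at some successor in {0, 1, 3, 4}.
        q \land r holds at 4, so \Diamond (q \land r) is true at 5.
      At 5: \Diamond p requires p at some successor in {0, 1, 3, 4}.
        p holds at 1, so \Diamond p is true at 5.
    At 5: q is false, \Box q is false, so q \lor \Box q is false.
      At 5: \Box q requires q at every successor {0, 1, 3, 4}.
        q fails at 0, so \Box q is false at 5.
Satisfying worlds: {1, 4}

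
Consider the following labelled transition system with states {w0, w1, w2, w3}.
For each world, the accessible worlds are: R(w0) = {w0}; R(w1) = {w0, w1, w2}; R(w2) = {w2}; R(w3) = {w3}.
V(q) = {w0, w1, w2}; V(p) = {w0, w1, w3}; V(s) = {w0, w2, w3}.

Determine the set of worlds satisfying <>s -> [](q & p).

w0

Let φ = <>s -> [](q & p). Evaluate φ at each world:
  w0 (successors {w0}): φ is true.
  w1 (successors {w0, w1, w2}): φ is false.
  w2 (successors {w2}): φ is false.
  w3 (successors {w3}): φ is false.
For instance, at w0:
  At w0: <>s is true, [](q & p) is true, so <>s -> [](q & p) is true.
    At w0: <>s requires s at some successor in {w0}.
      s holds at w0, so <>s is true at w0.
    At w0: [](q & p) requires q & p at every successor {w0}.
      At w0: q & p is true.
    So [](q & p) is true at w0.
Satisfying worlds: {w0}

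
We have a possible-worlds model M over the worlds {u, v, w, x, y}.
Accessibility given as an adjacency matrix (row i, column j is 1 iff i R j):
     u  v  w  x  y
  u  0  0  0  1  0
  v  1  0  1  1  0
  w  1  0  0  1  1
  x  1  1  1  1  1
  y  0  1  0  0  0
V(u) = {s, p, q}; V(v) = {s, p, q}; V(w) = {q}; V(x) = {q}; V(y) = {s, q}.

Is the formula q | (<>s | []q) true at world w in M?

Yes

At w: q is true, <>s | []q is true, so q | (<>s | []q) is true.
  At w: <>s is true, []q is true, so <>s | []q is true.
    At w: <>s requires s at some successor in {u, x, y}.
      s holds at u, so <>s is true at w.
    At w: []q requires q at every successor {u, x, y}.
      At u: q is true.
      At x: q is true.
      At y: q is true.
    So []q is true at w.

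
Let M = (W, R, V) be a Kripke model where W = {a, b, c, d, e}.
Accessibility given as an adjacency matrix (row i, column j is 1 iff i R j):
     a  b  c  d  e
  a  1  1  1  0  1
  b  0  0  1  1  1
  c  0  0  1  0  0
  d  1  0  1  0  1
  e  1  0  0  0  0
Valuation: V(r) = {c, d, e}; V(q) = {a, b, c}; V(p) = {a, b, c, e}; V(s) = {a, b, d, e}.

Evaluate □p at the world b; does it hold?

No

Recall that □ψ holds at a world iff ψ holds at every accessible world, and ◇ψ holds iff ψ holds at some accessible world.
At b: □p requires p at every successor {c, d, e}.
  p fails at d, so □p is false at b.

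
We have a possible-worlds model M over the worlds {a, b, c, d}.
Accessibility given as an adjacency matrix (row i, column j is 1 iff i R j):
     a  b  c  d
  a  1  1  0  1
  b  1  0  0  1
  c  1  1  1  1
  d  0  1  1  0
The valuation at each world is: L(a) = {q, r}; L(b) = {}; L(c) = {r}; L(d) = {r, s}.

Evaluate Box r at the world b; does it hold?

At b: Box r requires r at every successor {a, d}.
  At a: r is true.
  At d: r is true.
So Box r is true at b.

Yes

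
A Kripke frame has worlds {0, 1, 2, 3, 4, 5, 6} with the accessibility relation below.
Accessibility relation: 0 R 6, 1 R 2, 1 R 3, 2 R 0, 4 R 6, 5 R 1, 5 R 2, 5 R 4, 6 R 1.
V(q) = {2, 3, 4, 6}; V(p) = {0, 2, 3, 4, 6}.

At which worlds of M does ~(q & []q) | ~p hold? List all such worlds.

0, 1, 2, 5, 6

Let φ = ~(q & []q) | ~p. Evaluate φ at each world:
  0 (successors {6}): φ is true.
  1 (successors {2, 3}): φ is true.
  2 (successors {0}): φ is true.
  3 (successors ∅): φ is false.
  4 (successors {6}): φ is false.
  5 (successors {1, 2, 4}): φ is true.
  6 (successors {1}): φ is true.
For instance, at 2:
  At 2: ~(q & []q) is true, ~p is false, so ~(q & []q) | ~p is true.
    At 2: q & []q is false, so ~(q & []q) is true.
      At 2: q is true, []q is false, so q & []q is false.
Satisfying worlds: {0, 1, 2, 5, 6}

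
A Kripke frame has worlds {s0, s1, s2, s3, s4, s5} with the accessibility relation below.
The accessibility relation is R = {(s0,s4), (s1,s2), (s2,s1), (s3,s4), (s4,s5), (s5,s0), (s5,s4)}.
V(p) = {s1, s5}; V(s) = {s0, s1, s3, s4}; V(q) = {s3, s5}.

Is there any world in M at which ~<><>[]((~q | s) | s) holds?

No

Let φ = ~<><>[]((~q | s) | s). Evaluate φ at each world:
  s0 (successors {s4}): φ is false.
  s1 (successors {s2}): φ is false.
  s2 (successors {s1}): φ is false.
  s3 (successors {s4}): φ is false.
  s4 (successors {s5}): φ is false.
  s5 (successors {s0, s4}): φ is false.
For instance, at s0:
  At s0: <><>[]((~q | s) | s) is true, so ~<><>[]((~q | s) | s) is false.
    At s0: <><>[]((~q | s) | s) requires <>[]((~q | s) | s) at some successor in {s4}.
      <>[]((~q | s) | s) holds at s4, so <><>[]((~q | s) | s) is true at s0.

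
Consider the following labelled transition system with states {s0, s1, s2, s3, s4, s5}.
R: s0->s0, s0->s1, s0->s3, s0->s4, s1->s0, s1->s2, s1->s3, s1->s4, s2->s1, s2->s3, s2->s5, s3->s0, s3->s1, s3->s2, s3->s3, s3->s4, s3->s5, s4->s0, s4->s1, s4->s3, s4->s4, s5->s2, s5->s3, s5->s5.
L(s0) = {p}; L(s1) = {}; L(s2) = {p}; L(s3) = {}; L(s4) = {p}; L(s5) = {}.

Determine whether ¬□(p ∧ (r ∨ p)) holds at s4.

Yes

At s4: □(p ∧ (r ∨ p)) is false, so ¬□(p ∧ (r ∨ p)) is true.
  At s4: □(p ∧ (r ∨ p)) requires p ∧ (r ∨ p) at every successor {s0, s1, s3, s4}.
    p ∧ (r ∨ p) fails at s1, so □(p ∧ (r ∨ p)) is false at s4.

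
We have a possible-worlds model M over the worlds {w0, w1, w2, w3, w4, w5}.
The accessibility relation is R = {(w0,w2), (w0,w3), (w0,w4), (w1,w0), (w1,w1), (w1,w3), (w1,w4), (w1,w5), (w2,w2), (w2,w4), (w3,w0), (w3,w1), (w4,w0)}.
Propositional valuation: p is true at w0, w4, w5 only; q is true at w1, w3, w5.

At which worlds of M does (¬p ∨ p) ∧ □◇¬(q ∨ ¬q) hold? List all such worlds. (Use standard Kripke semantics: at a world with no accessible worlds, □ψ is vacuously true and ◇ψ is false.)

Recall that □ψ holds at a world iff ψ holds at every accessible world, and ◇ψ holds iff ψ holds at some accessible world.
Let φ = (¬p ∨ p) ∧ □◇¬(q ∨ ¬q). Evaluate φ at each world:
  w0 (successors {w2, w3, w4}): φ is false.
  w1 (successors {w0, w1, w3, w4, w5}): φ is false.
  w2 (successors {w2, w4}): φ is false.
  w3 (successors {w0, w1}): φ is false.
  w4 (successors {w0}): φ is false.
  w5 (successors ∅): φ is true.
For instance, at w4:
  At w4: ¬p ∨ p is true, □◇¬(q ∨ ¬q) is false, so (¬p ∨ p) ∧ □◇¬(q ∨ ¬q) is false.
    At w4: □◇¬(q ∨ ¬q) requires ◇¬(q ∨ ¬q) at every successor {w0}.
      ◇¬(q ∨ ¬q) fails at w0, so □◇¬(q ∨ ¬q) is false at w4.
Satisfying worlds: {w5}

w5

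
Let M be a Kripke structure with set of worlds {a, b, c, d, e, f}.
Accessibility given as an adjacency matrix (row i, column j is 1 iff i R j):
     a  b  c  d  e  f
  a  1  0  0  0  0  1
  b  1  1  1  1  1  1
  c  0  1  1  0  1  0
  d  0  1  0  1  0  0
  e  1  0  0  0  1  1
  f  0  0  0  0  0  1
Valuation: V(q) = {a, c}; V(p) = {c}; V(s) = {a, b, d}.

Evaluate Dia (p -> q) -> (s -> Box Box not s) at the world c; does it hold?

Recall that Box ψ holds at a world iff ψ holds at every accessible world, and Dia ψ holds iff ψ holds at some accessible world.
At c: Dia (p -> q) is true, s -> Box Box not s is true, so Dia (p -> q) -> (s -> Box Box not s) is true.
  At c: Dia (p -> q) requires p -> q at some successor in {b, c, e}.
    p -> q holds at b, so Dia (p -> q) is true at c.
  At c: s is false, Box Box not s is false, so s -> Box Box not s is true.
    At c: Box Box not s requires Box not s at every successor {b, c, e}.
      Box not s fails at b, so Box Box not s is false at c.

Yes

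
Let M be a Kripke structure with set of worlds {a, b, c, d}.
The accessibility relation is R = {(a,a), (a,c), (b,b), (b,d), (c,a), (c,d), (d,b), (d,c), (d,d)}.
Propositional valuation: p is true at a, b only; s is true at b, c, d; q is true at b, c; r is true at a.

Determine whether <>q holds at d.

Yes

Recall that <>ψ holds at a world iff ψ holds at some accessible world.
At d: <>q requires q at some successor in {b, c, d}.
  q holds at b, so <>q is true at d.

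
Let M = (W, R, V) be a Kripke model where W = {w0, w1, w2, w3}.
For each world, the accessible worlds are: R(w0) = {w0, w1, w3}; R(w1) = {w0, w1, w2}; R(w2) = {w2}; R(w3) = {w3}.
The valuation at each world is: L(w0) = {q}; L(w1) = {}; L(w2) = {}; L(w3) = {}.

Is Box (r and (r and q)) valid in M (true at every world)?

No

Let φ = Box (r and (r and q)). Evaluate φ at each world:
  w0 (successors {w0, w1, w3}): φ is false.
  w1 (successors {w0, w1, w2}): φ is false.
  w2 (successors {w2}): φ is false.
  w3 (successors {w3}): φ is false.
Detail at w0 (counterexample):
  At w0: Box (r and (r and q)) requires r and (r and q) at every successor {w0, w1, w3}.
    r and (r and q) fails at w0, so Box (r and (r and q)) is false at w0.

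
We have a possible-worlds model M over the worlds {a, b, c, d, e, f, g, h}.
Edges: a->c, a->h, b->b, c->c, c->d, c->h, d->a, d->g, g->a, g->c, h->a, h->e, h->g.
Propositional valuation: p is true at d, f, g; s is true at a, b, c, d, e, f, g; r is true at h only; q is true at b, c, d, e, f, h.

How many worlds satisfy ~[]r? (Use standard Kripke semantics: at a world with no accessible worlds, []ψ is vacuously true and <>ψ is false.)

6

Let φ = ~[]r. Evaluate φ at each world:
  a (successors {c, h}): φ is true.
  b (successors {b}): φ is true.
  c (successors {c, d, h}): φ is true.
  d (successors {a, g}): φ is true.
  e (successors ∅): φ is false.
  f (successors ∅): φ is false.
  g (successors {a, c}): φ is true.
  h (successors {a, e, g}): φ is true.
For instance, at c:
  At c: []r is false, so ~[]r is true.
    At c: []r requires r at every successor {c, d, h}.
      r fails at c, so []r is false at c.
Satisfying worlds: {a, b, c, d, g, h}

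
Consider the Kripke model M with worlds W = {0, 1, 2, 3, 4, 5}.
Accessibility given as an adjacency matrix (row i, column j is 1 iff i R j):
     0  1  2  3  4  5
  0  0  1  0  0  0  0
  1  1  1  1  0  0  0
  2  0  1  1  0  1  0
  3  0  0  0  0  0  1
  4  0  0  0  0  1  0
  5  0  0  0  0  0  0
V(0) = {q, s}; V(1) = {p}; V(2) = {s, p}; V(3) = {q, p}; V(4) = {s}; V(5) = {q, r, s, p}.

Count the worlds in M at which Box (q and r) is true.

2

Let φ = Box (q and r). Evaluate φ at each world:
  0 (successors {1}): φ is false.
  1 (successors {0, 1, 2}): φ is false.
  2 (successors {1, 2, 4}): φ is false.
  3 (successors {5}): φ is true.
  4 (successors {4}): φ is false.
  5 (successors ∅): φ is true.
For instance, at 1:
  At 1: Box (q and r) requires q and r at every successor {0, 1, 2}.
    q and r fails at 0, so Box (q and r) is false at 1.
Satisfying worlds: {3, 5}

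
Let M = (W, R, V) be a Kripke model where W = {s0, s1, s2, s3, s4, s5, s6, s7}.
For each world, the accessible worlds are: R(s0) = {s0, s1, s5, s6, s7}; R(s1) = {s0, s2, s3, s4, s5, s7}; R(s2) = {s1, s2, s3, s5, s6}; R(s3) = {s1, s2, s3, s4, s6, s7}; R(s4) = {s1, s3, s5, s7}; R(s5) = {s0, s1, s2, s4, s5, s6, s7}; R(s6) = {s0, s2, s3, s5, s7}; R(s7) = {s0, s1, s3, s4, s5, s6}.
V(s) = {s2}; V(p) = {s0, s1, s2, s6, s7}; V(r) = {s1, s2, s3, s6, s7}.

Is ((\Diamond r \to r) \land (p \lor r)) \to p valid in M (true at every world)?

No

Let φ = ((\Diamond r \to r) \land (p \lor r)) \to p. Evaluate φ at each world:
  s0 (successors {s0, s1, s5, s6, s7}): φ is true.
  s1 (successors {s0, s2, s3, s4, s5, s7}): φ is true.
  s2 (successors {s1, s2, s3, s5, s6}): φ is true.
  s3 (successors {s1, s2, s3, s4, s6, s7}): φ is false.
  s4 (successors {s1, s3, s5, s7}): φ is true.
  s5 (successors {s0, s1, s2, s4, s5, s6, s7}): φ is true.
  s6 (successors {s0, s2, s3, s5, s7}): φ is true.
  s7 (successors {s0, s1, s3, s4, s5, s6}): φ is true.
Detail at s3 (counterexample):
  At s3: (\Diamond r \to r) \land (p \lor r) is true, p is false, so ((\Diamond r \to r) \land (p \lor r)) \to p is false.
    At s3: \Diamond r \to r is true, p \lor r is true, so (\Diamond r \to r) \land (p \lor r) is true.
      At s3: \Diamond r is true, r is true, so \Diamond r \to r is true.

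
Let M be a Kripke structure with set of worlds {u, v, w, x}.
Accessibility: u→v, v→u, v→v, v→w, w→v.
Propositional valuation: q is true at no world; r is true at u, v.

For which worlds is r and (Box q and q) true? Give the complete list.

none

Recall that Box ψ holds at a world iff ψ holds at every accessible world, and Dia ψ holds iff ψ holds at some accessible world.
Let φ = r and (Box q and q). Evaluate φ at each world:
  u (successors {v}): φ is false.
  v (successors {u, v, w}): φ is false.
  w (successors {v}): φ is false.
  x (successors ∅): φ is false.
For instance, at w:
  At w: r is false, Box q and q is false, so r and (Box q and q) is false.
    At w: Box q is false, q is false, so Box q and q is false.
      At w: Box q requires q at every successor {v}.
        q fails at v, so Box q is false at w.
Satisfying worlds: none.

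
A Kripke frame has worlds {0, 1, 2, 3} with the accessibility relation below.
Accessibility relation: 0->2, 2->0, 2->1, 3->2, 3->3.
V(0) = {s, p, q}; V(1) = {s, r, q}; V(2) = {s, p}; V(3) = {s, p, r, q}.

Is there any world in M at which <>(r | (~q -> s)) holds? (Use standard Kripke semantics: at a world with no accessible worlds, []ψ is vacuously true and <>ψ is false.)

Recall that <>ψ holds at a world iff ψ holds at some accessible world.
Let φ = <>(r | (~q -> s)). Evaluate φ at each world:
  0 (successors {2}): φ is true.
  1 (successors ∅): φ is false.
  2 (successors {0, 1}): φ is true.
  3 (successors {2, 3}): φ is true.
Detail at 0 (witness):
  At 0: <>(r | (~q -> s)) requires r | (~q -> s) at some successor in {2}.
    r | (~q -> s) holds at 2, so <>(r | (~q -> s)) is true at 0.

Yes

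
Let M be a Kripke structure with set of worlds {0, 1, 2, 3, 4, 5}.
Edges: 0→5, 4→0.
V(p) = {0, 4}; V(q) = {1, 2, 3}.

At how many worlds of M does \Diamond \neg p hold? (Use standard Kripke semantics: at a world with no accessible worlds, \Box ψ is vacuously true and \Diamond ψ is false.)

Let φ = \Diamond \neg p. Evaluate φ at each world:
  0 (successors {5}): φ is true.
  1 (successors ∅): φ is false.
  2 (successors ∅): φ is false.
  3 (successors ∅): φ is false.
  4 (successors {0}): φ is false.
  5 (successors ∅): φ is false.
For instance, at 0:
  At 0: \Diamond \neg p requires \neg p at some successor in {5}.
    \neg p holds at 5, so \Diamond \neg p is true at 0.
Satisfying worlds: {0}

1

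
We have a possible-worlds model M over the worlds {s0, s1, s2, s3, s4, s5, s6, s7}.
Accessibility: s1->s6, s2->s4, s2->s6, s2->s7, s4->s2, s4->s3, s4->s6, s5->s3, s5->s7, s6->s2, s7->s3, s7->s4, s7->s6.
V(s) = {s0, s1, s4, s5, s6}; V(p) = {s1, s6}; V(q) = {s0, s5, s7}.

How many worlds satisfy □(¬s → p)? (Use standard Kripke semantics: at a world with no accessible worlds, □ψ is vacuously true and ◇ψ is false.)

Recall that □ψ holds at a world iff ψ holds at every accessible world, and ◇ψ holds iff ψ holds at some accessible world.
Let φ = □(¬s → p). Evaluate φ at each world:
  s0 (successors ∅): φ is true.
  s1 (successors {s6}): φ is true.
  s2 (successors {s4, s6, s7}): φ is false.
  s3 (successors ∅): φ is true.
  s4 (successors {s2, s3, s6}): φ is false.
  s5 (successors {s3, s7}): φ is false.
  s6 (successors {s2}): φ is false.
  s7 (successors {s3, s4, s6}): φ is false.
For instance, at s2:
  At s2: □(¬s → p) requires ¬s → p at every successor {s4, s6, s7}.
    ¬s → p fails at s7, so □(¬s → p) is false at s2.
Satisfying worlds: {s0, s1, s3}

3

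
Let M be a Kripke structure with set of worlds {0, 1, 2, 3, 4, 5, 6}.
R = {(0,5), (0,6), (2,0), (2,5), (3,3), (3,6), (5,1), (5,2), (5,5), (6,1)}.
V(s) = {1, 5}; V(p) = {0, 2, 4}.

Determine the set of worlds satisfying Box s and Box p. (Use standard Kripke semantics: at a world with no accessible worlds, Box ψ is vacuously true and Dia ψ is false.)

Let φ = Box s and Box p. Evaluate φ at each world:
  0 (successors {5, 6}): φ is false.
  1 (successors ∅): φ is true.
  2 (successors {0, 5}): φ is false.
  3 (successors {3, 6}): φ is false.
  4 (successors ∅): φ is true.
  5 (successors {1, 2, 5}): φ is false.
  6 (successors {1}): φ is false.
For instance, at 6:
  At 6: Box s is true, Box p is false, so Box s and Box p is false.
    At 6: Box s requires s at every successor {1}.
      At 1: s is true.
    So Box s is true at 6.
    At 6: Box p requires p at every successor {1}.
      p fails at 1, so Box p is false at 6.
Satisfying worlds: {1, 4}

1, 4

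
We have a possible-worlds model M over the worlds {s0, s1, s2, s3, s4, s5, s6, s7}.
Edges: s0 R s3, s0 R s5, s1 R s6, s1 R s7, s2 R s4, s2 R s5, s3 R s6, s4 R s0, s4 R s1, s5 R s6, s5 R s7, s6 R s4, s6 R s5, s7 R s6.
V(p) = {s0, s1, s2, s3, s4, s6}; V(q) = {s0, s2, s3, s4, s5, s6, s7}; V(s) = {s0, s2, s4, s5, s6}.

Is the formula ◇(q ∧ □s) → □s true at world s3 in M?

At s3: ◇(q ∧ □s) is true, □s is true, so ◇(q ∧ □s) → □s is true.
  At s3: ◇(q ∧ □s) requires q ∧ □s at some successor in {s6}.
    q ∧ □s holds at s6, so ◇(q ∧ □s) is true at s3.
      At s6: q is true, □s is true, so q ∧ □s is true.
  At s3: □s requires s at every successor {s6}.
    At s6: s is true.
  So □s is true at s3.

Yes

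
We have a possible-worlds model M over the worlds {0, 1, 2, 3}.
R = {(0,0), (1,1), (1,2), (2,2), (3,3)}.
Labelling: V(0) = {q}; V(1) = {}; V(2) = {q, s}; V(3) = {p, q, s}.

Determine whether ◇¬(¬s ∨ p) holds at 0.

At 0: ◇¬(¬s ∨ p) requires ¬(¬s ∨ p) at some successor in {0}.
  At 0: ¬(¬s ∨ p) is false.
So ◇¬(¬s ∨ p) is false at 0.

No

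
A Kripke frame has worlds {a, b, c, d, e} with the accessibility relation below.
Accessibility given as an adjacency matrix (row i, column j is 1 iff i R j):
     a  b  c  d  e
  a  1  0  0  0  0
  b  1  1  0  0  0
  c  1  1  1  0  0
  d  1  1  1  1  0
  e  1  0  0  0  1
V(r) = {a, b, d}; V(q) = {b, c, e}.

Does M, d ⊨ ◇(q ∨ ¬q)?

Yes

Recall that ◇ψ holds at a world iff ψ holds at some accessible world.
At d: ◇(q ∨ ¬q) requires q ∨ ¬q at some successor in {a, b, c, d}.
  q ∨ ¬q holds at a, so ◇(q ∨ ¬q) is true at d.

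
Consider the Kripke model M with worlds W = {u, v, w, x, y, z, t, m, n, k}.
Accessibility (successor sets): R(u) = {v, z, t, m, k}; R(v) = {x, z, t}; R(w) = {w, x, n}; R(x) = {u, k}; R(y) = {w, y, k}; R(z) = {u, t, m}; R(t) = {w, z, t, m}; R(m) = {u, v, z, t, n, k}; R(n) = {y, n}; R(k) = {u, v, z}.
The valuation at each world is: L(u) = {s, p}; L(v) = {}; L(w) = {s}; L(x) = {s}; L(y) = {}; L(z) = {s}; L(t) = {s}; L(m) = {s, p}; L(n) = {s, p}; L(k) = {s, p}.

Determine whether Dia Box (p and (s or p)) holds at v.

Recall that Box ψ holds at a world iff ψ holds at every accessible world, and Dia ψ holds iff ψ holds at some accessible world.
At v: Dia Box (p and (s or p)) requires Box (p and (s or p)) at some successor in {x, z, t}.
  Box (p and (s or p)) holds at x, so Dia Box (p and (s or p)) is true at v.
    At x: Box (p and (s or p)) requires p and (s or p) at every successor {u, k}.
      At u: p and (s or p) is true.
      At k: p and (s or p) is true.
    So Box (p and (s or p)) is true at x.

Yes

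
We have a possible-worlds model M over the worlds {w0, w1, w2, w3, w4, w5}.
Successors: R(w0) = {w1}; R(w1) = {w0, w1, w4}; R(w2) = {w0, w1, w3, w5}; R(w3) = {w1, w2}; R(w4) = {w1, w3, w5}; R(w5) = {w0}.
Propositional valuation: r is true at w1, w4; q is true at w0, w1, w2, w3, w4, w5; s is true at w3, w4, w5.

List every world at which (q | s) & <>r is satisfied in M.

Let φ = (q | s) & <>r. Evaluate φ at each world:
  w0 (successors {w1}): φ is true.
  w1 (successors {w0, w1, w4}): φ is true.
  w2 (successors {w0, w1, w3, w5}): φ is true.
  w3 (successors {w1, w2}): φ is true.
  w4 (successors {w1, w3, w5}): φ is true.
  w5 (successors {w0}): φ is false.
For instance, at w3:
  At w3: q | s is true, <>r is true, so (q | s) & <>r is true.
    At w3: <>r requires r at some successor in {w1, w2}.
      r holds at w1, so <>r is true at w3.
Satisfying worlds: {w0, w1, w2, w3, w4}

w0, w1, w2, w3, w4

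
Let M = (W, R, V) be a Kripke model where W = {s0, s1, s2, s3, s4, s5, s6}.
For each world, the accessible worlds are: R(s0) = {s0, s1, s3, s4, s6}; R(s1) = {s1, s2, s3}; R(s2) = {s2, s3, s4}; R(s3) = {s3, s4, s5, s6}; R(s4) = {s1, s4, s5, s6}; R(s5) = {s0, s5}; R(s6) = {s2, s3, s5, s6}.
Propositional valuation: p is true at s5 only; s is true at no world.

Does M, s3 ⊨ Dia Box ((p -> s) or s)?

Recall that Box ψ holds at a world iff ψ holds at every accessible world, and Dia ψ holds iff ψ holds at some accessible world.
At s3: Dia Box ((p -> s) or s) requires Box ((p -> s) or s) at some successor in {s3, s4, s5, s6}.
  At s3: Box ((p -> s) or s) is false.
  At s4: Box ((p -> s) or s) is false.
  At s5: Box ((p -> s) or s) is false.
  At s6: Box ((p -> s) or s) is false.
So Dia Box ((p -> s) or s) is false at s3.

No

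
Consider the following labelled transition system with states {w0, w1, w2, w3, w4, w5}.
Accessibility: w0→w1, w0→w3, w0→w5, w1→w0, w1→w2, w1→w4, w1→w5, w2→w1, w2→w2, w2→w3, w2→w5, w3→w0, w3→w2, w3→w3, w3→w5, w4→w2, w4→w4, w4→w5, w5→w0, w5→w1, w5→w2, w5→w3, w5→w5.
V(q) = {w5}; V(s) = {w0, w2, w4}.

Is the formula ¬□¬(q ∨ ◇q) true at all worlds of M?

Let φ = ¬□¬(q ∨ ◇q). Evaluate φ at each world:
  w0 (successors {w1, w3, w5}): φ is true.
  w1 (successors {w0, w2, w4, w5}): φ is true.
  w2 (successors {w1, w2, w3, w5}): φ is true.
  w3 (successors {w0, w2, w3, w5}): φ is true.
  w4 (successors {w2, w4, w5}): φ is true.
  w5 (successors {w0, w1, w2, w3, w5}): φ is true.
For instance, at w5:
  At w5: □¬(q ∨ ◇q) is false, so ¬□¬(q ∨ ◇q) is true.
    At w5: □¬(q ∨ ◇q) requires ¬(q ∨ ◇q) at every successor {w0, w1, w2, w3, w5}.
      ¬(q ∨ ◇q) fails at w0, so □¬(q ∨ ◇q) is false at w5.

Yes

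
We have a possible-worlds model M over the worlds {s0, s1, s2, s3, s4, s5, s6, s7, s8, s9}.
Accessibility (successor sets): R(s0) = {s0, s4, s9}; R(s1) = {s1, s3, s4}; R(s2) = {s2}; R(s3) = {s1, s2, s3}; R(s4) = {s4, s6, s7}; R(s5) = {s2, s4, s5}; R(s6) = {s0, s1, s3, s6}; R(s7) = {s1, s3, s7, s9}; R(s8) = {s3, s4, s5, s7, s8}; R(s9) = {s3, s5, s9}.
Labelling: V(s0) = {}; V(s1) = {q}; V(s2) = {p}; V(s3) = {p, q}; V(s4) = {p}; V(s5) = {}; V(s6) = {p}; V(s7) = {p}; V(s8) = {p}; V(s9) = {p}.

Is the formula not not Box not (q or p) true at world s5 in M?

No

At s5: not Box not (q or p) is true, so not not Box not (q or p) is false.
  At s5: Box not (q or p) is false, so not Box not (q or p) is true.
    At s5: Box not (q or p) requires not (q or p) at every successor {s2, s4, s5}.
      not (q or p) fails at s2, so Box not (q or p) is false at s5.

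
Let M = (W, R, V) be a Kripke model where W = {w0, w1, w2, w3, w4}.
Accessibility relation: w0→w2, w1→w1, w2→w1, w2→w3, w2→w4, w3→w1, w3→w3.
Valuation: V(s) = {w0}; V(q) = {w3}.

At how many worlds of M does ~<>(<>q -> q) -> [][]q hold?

Let φ = ~<>(<>q -> q) -> [][]q. Evaluate φ at each world:
  w0 (successors {w2}): φ is false.
  w1 (successors {w1}): φ is true.
  w2 (successors {w1, w3, w4}): φ is true.
  w3 (successors {w1, w3}): φ is true.
  w4 (successors ∅): φ is true.
For instance, at w0:
  At w0: ~<>(<>q -> q) is true, [][]q is false, so ~<>(<>q -> q) -> [][]q is false.
    At w0: <>(<>q -> q) is false, so ~<>(<>q -> q) is true.
      At w0: <>(<>q -> q) requires <>q -> q at some successor in {w2}.
        At w2: <>q -> q is false.
      So <>(<>q -> q) is false at w0.
    At w0: [][]q requires []q at every successor {w2}.
      []q fails at w2, so [][]q is false at w0.
Satisfying worlds: {w1, w2, w3, w4}

4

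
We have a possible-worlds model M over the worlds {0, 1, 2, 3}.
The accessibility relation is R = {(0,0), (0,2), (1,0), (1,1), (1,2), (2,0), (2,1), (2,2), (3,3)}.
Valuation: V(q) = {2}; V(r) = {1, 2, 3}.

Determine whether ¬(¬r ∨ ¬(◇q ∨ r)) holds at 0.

At 0: ¬r ∨ ¬(◇q ∨ r) is true, so ¬(¬r ∨ ¬(◇q ∨ r)) is false.
  At 0: ¬r is true, ¬(◇q ∨ r) is false, so ¬r ∨ ¬(◇q ∨ r) is true.
    At 0: ◇q ∨ r is true, so ¬(◇q ∨ r) is false.
      At 0: ◇q is true, r is false, so ◇q ∨ r is true.

No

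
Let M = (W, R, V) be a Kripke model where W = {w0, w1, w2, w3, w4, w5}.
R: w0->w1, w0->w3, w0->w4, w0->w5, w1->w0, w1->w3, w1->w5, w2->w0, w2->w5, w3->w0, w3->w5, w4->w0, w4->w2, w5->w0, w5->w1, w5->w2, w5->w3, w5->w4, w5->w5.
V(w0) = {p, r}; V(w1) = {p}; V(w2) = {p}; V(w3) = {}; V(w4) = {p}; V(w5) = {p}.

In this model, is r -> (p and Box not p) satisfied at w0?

No

At w0: r is true, p and Box not p is false, so r -> (p and Box not p) is false.
  At w0: p is true, Box not p is false, so p and Box not p is false.
    At w0: Box not p requires not p at every successor {w1, w3, w4, w5}.
      not p fails at w1, so Box not p is false at w0.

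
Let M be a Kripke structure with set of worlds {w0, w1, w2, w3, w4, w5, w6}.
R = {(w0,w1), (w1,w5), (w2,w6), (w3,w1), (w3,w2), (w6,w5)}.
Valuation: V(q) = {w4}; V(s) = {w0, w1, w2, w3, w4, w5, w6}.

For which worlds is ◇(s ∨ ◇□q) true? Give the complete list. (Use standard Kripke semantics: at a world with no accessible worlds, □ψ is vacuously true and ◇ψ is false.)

w0, w1, w2, w3, w6

Let φ = ◇(s ∨ ◇□q). Evaluate φ at each world:
  w0 (successors {w1}): φ is true.
  w1 (successors {w5}): φ is true.
  w2 (successors {w6}): φ is true.
  w3 (successors {w1, w2}): φ is true.
  w4 (successors ∅): φ is false.
  w5 (successors ∅): φ is false.
  w6 (successors {w5}): φ is true.
For instance, at w3:
  At w3: ◇(s ∨ ◇□q) requires s ∨ ◇□q at some successor in {w1, w2}.
    s ∨ ◇□q holds at w1, so ◇(s ∨ ◇□q) is true at w3.
      At w1: s is true, ◇□q is true, so s ∨ ◇□q is true.
Satisfying worlds: {w0, w1, w2, w3, w6}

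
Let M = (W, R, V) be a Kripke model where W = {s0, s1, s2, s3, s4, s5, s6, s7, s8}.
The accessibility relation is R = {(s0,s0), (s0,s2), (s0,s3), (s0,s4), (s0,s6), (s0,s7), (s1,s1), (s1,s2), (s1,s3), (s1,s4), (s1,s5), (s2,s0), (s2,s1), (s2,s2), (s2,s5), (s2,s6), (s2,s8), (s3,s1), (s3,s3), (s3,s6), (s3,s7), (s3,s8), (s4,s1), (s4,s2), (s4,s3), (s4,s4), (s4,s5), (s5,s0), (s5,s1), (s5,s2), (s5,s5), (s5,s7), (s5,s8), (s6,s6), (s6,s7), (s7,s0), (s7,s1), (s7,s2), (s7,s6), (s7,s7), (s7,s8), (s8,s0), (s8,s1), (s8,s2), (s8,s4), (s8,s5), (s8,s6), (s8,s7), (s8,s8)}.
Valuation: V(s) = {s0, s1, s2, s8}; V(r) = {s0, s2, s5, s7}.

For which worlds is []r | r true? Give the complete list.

Recall that []ψ holds at a world iff ψ holds at every accessible world, and <>ψ holds iff ψ holds at some accessible world.
Let φ = []r | r. Evaluate φ at each world:
  s0 (successors {s0, s2, s3, s4, s6, s7}): φ is true.
  s1 (successors {s1, s2, s3, s4, s5}): φ is false.
  s2 (successors {s0, s1, s2, s5, s6, s8}): φ is true.
  s3 (successors {s1, s3, s6, s7, s8}): φ is false.
  s4 (successors {s1, s2, s3, s4, s5}): φ is false.
  s5 (successors {s0, s1, s2, s5, s7, s8}): φ is true.
  s6 (successors {s6, s7}): φ is false.
  s7 (successors {s0, s1, s2, s6, s7, s8}): φ is true.
  s8 (successors {s0, s1, s2, s4, s5, s6, s7, s8}): φ is false.
For instance, at s3:
  At s3: []r is false, r is false, so []r | r is false.
    At s3: []r requires r at every successor {s1, s3, s6, s7, s8}.
      r fails at s1, so []r is false at s3.
Satisfying worlds: {s0, s2, s5, s7}

s0, s2, s5, s7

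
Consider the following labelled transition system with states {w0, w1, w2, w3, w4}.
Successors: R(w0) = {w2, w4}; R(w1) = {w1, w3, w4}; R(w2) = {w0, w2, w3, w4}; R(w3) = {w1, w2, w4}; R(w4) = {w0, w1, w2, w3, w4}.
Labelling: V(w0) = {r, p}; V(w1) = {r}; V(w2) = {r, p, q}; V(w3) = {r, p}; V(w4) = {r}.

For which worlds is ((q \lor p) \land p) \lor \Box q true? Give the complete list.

Let φ = ((q \lor p) \land p) \lor \Box q. Evaluate φ at each world:
  w0 (successors {w2, w4}): φ is true.
  w1 (successors {w1, w3, w4}): φ is false.
  w2 (successors {w0, w2, w3, w4}): φ is true.
  w3 (successors {w1, w2, w4}): φ is true.
  w4 (successors {w0, w1, w2, w3, w4}): φ is false.
For instance, at w3:
  At w3: (q \lor p) \land p is true, \Box q is false, so ((q \lor p) \land p) \lor \Box q is true.
    At w3: \Box q requires q at every successor {w1, w2, w4}.
      q fails at w1, so \Box q is false at w3.
Satisfying worlds: {w0, w2, w3}

w0, w2, w3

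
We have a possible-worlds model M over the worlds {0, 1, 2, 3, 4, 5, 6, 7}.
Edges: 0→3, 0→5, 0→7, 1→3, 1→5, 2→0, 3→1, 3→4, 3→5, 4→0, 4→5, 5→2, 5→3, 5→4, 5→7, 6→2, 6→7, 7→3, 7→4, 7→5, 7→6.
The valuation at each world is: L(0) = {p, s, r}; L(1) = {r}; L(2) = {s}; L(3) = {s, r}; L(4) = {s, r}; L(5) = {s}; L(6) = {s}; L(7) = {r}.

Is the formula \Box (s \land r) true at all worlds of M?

Let φ = \Box (s \land r). Evaluate φ at each world:
  0 (successors {3, 5, 7}): φ is false.
  1 (successors {3, 5}): φ is false.
  2 (successors {0}): φ is true.
  3 (successors {1, 4, 5}): φ is false.
  4 (successors {0, 5}): φ is false.
  5 (successors {2, 3, 4, 7}): φ is false.
  6 (successors {2, 7}): φ is false.
  7 (successors {3, 4, 5, 6}): φ is false.
Detail at 0 (counterexample):
  At 0: \Box (s \land r) requires s \land r at every successor {3, 5, 7}.
    s \land r fails at 5, so \Box (s \land r) is false at 0.

No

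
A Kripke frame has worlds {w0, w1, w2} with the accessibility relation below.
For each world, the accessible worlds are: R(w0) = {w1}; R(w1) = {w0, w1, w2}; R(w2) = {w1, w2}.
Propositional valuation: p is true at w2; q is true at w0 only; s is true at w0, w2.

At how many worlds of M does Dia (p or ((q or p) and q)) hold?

Let φ = Dia (p or ((q or p) and q)). Evaluate φ at each world:
  w0 (successors {w1}): φ is false.
  w1 (successors {w0, w1, w2}): φ is true.
  w2 (successors {w1, w2}): φ is true.
For instance, at w1:
  At w1: Dia (p or ((q or p) and q)) requires p or ((q or p) and q) at some successor in {w0, w1, w2}.
    p or ((q or p) and q) holds at w0, so Dia (p or ((q or p) and q)) is true at w1.
Satisfying worlds: {w1, w2}

2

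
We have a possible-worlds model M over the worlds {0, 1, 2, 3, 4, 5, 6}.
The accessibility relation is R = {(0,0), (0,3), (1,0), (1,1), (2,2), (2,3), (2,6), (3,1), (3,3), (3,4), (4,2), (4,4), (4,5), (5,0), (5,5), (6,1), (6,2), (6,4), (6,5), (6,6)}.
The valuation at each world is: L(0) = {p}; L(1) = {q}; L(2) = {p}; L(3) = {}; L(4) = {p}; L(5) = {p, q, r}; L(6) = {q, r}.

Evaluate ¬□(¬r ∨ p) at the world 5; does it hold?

At 5: □(¬r ∨ p) is true, so ¬□(¬r ∨ p) is false.
  At 5: □(¬r ∨ p) requires ¬r ∨ p at every successor {0, 5}.
    At 0: ¬r ∨ p is true.
    At 5: ¬r ∨ p is true.
  So □(¬r ∨ p) is true at 5.

No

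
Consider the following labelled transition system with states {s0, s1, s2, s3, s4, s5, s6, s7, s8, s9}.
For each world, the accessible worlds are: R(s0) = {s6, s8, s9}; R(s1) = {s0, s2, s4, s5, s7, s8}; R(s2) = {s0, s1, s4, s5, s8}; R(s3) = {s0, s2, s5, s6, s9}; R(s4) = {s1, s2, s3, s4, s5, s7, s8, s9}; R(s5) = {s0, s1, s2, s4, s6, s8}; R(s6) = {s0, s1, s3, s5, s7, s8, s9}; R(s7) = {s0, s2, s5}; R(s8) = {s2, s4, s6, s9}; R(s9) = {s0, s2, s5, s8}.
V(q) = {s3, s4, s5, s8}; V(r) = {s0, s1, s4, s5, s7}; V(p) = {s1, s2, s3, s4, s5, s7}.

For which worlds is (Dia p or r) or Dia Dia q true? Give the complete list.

Recall that Dia ψ holds at a world iff ψ holds at some accessible world.
Let φ = (Dia p or r) or Dia Dia q. Evaluate φ at each world:
  s0 (successors {s6, s8, s9}): φ is true.
  s1 (successors {s0, s2, s4, s5, s7, s8}): φ is true.
  s2 (successors {s0, s1, s4, s5, s8}): φ is true.
  s3 (successors {s0, s2, s5, s6, s9}): φ is true.
  s4 (successors {s1, s2, s3, s4, s5, s7, s8, s9}): φ is true.
  s5 (successors {s0, s1, s2, s4, s6, s8}): φ is true.
  s6 (successors {s0, s1, s3, s5, s7, s8, s9}): φ is true.
  s7 (successors {s0, s2, s5}): φ is true.
  s8 (successors {s2, s4, s6, s9}): φ is true.
  s9 (successors {s0, s2, s5, s8}): φ is true.
For instance, at s4:
  At s4: Dia p or r is true, Dia Dia q is true, so (Dia p or r) or Dia Dia q is true.
    At s4: Dia p is true, r is true, so Dia p or r is true.
      At s4: Dia p requires p at some successor in {s1, s2, s3, s4, s5, s7, s8, s9}.
        p holds at s1, so Dia p is true at s4.
    At s4: Dia Dia q requires Dia q at some successor in {s1, s2, s3, s4, s5, s7, s8, s9}.
      Dia q holds at s1, so Dia Dia q is true at s4.
Satisfying worlds: {s0, s1, s2, s3, s4, s5, s6, s7, s8, s9}

s0, s1, s2, s3, s4, s5, s6, s7, s8, s9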